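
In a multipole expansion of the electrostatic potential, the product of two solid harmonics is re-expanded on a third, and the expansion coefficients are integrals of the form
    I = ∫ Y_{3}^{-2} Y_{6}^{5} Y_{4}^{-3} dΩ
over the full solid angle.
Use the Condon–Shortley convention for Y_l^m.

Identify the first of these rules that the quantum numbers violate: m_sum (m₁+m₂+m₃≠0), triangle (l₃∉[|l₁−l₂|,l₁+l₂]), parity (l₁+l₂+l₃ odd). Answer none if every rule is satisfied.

parity

m₁+m₂+m₃ = -2 + 5 − 3 = 0  ✓
triangle: |3−6|=3 ≤ l₃=4 ≤ 3+6=9  ✓
parity: l₁+l₂+l₃ = 13 is odd  ✗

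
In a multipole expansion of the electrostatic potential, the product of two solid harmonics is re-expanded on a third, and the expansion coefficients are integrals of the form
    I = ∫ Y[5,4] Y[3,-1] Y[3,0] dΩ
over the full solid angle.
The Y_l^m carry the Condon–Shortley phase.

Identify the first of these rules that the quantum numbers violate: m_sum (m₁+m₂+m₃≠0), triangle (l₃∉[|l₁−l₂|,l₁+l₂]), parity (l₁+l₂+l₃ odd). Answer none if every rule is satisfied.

m_sum

m₁+m₂+m₃ = 4 − 1 + 0 = 3  ✗
triangle: |5−3|=2 ≤ l₃=3 ≤ 5+3=8
parity: l₁+l₂+l₃ = 11 is odd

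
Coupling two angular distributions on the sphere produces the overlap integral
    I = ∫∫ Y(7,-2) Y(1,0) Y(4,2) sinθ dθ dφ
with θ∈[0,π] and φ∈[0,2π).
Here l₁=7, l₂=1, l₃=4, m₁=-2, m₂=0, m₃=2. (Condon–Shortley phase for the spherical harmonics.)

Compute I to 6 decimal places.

0.000000

l₃=4 ∉ [6,8] — triangle fails ⇒ I = 0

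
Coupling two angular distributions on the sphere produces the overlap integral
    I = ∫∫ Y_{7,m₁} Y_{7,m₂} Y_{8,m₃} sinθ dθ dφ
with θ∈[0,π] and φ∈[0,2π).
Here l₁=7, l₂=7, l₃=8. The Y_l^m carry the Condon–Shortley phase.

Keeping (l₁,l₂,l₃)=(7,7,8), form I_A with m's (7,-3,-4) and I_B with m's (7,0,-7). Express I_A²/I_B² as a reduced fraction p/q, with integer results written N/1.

l's match ⇒ only the (l;m) 3-j factors differ between A and B.
A: triangle coeff Δ(7,7,8) = 1/22086194130; Σ_t [0,0]: t=0:+1/16721510400 = 1/16721510400; (3j)²=105/7429 [(7 7 8; 7 -3 -4)], sign=+1
B: triangle coeff Δ(7,7,8) = 1/22086194130; Σ_t [0,0]: t=0:+1/146313216000 = 1/146313216000; (3j)²=91/14858 [(7 7 8; 7 0 -7)], sign=-1
I_A²/I_B² = (105/7429)/(91/14858) = 30/13

30/13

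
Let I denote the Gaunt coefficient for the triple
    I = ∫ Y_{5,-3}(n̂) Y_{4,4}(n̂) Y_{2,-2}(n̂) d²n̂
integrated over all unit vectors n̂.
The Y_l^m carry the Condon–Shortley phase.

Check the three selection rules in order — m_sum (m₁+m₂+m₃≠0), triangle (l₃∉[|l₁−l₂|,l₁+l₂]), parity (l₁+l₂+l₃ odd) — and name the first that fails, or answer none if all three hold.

m_sum

m₁+m₂+m₃ = -3 + 4 − 2 = -1  ✗
triangle: |5−4|=1 ≤ l₃=2 ≤ 5+4=9
parity: l₁+l₂+l₃ = 11 is odd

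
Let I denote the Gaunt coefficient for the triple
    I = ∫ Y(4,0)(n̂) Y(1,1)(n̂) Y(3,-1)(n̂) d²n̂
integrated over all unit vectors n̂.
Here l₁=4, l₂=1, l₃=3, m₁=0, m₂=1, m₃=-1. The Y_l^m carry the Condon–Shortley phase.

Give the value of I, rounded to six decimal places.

0.150786

Rules hold: Σm=0, L=8 even, 3≤3≤5.
N = 9·3·7 = 189
Δ = 2!·6!·0!/9! = 1/252
Racah Σ t=1..1: t=1:−1/36 = -1/36
⇒ 3j(4 1 3; 0 0 0)² = 4/63, sgn +1
Racah Σ t=2..2: t=2:+1/96 = 1/96
⇒ 3j(4 1 3; 0 1 -1)² = 1/42, sgn +1
4πI² = N·(3j₀)²·(3jₘ)² = 2/7
I = +1·√(0.285714/4π) = 0.15078601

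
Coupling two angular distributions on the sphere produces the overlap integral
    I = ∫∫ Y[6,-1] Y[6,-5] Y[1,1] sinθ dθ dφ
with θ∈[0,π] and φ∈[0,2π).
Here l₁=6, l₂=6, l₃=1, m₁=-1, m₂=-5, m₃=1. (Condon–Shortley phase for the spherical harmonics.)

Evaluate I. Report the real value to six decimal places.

-1 − 5 + 1 = -5 ≠ 0: azimuthal integral kills it; I = 0

0.000000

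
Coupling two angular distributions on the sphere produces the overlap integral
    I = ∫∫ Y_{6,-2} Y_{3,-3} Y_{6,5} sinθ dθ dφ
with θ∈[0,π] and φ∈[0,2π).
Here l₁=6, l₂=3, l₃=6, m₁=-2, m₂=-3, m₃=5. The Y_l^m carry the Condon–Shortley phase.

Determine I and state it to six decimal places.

Σlᵢ=15 odd — θ-integrand is odd under cosθ→−cosθ; I=0

0.000000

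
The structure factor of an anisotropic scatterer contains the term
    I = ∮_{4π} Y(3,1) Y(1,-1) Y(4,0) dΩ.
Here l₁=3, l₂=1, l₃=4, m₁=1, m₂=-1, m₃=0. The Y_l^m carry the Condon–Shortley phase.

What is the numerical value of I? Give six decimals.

0.150786

Checks pass: Σm=0; 8 even; l₃=4∈[2,4].
(2·3+1)(2·1+1)(2·4+1) = 189
Δ: 0! 6! 2! / 9! → 1/252
sum: t=0:+1/36 = 1/36
3j²(3 1 4; 0 0 0) = Δ·Π!·Σ² = 4/63  (sign +1)
sum: t=0:+1/96 = 1/96
3j²(3 1 4; 1 -1 0) = Δ·Π!·Σ² = 1/42  (sign +1)
combine: 4πI² = 189·4/63·1/42 = 2/7
take √, sign +1: I = 0.15078601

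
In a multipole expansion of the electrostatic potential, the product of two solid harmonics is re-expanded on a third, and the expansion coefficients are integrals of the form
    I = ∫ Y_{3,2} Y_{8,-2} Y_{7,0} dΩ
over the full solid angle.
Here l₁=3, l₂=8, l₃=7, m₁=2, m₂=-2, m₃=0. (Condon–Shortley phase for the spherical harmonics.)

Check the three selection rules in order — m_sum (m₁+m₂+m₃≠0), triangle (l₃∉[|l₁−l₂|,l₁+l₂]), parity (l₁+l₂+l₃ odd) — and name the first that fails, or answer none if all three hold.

none

m₁+m₂+m₃ = 2 − 2 + 0 = 0  ✓
triangle: |3−8|=5 ≤ l₃=7 ≤ 3+8=11  ✓
parity: l₁+l₂+l₃ = 18 is even  ✓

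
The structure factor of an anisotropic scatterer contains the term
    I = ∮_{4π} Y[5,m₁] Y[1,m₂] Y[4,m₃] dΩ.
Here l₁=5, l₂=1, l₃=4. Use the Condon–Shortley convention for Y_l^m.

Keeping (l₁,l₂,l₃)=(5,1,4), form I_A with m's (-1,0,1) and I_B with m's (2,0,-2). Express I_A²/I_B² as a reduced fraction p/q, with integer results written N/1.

8/7

Same 5,1,4: normalisation and zero-m 3j drop out of the ratio.
A: Δ: 2! 8! 0! / 11! → 1/495; sum: t=1:−1/720 = -1/720; 3j²(5 1 4; -1 0 1) = Δ·Π!·Σ² = 8/165  (sign +1)
B: Δ: 2! 8! 0! / 11! → 1/495; sum: t=1:−1/1440 = -1/1440; 3j²(5 1 4; 2 0 -2) = Δ·Π!·Σ² = 7/165  (sign -1)
I_A²/I_B² = (8/165)/(7/165) = 8/7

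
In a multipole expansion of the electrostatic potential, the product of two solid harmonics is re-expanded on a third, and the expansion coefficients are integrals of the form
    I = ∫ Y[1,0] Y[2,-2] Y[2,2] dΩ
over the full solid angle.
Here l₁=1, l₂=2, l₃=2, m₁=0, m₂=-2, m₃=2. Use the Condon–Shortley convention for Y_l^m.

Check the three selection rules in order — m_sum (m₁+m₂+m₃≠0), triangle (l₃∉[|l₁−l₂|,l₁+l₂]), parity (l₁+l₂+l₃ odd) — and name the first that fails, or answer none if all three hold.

azimuthal sum: 0 − 2 + 2 = 0  ✓
1 ≤ 2 ≤ 3 (triangle on l)  ✓
L = 1 + 2 + 2 = 5 (odd)  ✗

parity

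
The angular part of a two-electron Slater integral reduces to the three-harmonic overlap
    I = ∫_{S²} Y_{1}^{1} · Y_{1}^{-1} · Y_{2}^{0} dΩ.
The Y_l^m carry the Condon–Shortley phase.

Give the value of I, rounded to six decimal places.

Rules hold: Σm=0, L=4 even, 0≤2≤2.
N = 3·3·5 = 45
Δ = 0!·2!·2!/5! = 1/30
Racah Σ t=0..0: t=0:+1/1 = 1/1
⇒ 3j(1 1 2; 0 0 0)² = 2/15, sgn +1
Racah Σ t=0..0: t=0:+1/4 = 1/4
⇒ 3j(1 1 2; 1 -1 0)² = 1/30, sgn +1
4πI² = N·(3j₀)²·(3jₘ)² = 1/5
I = +1·√(0.2/4π) = 0.12615663

0.126157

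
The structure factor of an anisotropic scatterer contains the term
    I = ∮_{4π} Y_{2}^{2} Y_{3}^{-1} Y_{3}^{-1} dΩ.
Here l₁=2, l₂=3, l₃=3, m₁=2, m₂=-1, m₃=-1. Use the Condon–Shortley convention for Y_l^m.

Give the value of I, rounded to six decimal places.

m-sum 0 ✓  L=8 even ✓  1≤3≤5 ✓
Π(2lᵢ+1) = 5×7×7 = 245
triangle coeff Δ(2,3,3) = 1/3780
Σ_t [0,2]: t=0:+1/24 t=1:−1/4 t=2:+1/24 = -1/6
(3j)²=4/105 [(2 3 3; 0 0 0)], sign=+1
Σ_t [0,0]: t=0:+1/16 = 1/16
(3j)²=2/35 [(2 3 3; 2 -1 -1)], sign=+1
⇒ 4πI² = 8/15
I = (+1)√(8/15/(4π)) = 0.20601291

0.206013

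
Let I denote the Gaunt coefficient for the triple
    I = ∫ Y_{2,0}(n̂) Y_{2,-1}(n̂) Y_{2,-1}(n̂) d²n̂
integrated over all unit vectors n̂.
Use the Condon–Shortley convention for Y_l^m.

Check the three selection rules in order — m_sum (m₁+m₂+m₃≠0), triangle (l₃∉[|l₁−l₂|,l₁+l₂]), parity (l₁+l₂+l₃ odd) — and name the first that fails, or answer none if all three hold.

m_sum

m₁+m₂+m₃ = 0 − 1 − 1 = -2  ✗
triangle: |2−2|=0 ≤ l₃=2 ≤ 2+2=4
parity: l₁+l₂+l₃ = 6 is even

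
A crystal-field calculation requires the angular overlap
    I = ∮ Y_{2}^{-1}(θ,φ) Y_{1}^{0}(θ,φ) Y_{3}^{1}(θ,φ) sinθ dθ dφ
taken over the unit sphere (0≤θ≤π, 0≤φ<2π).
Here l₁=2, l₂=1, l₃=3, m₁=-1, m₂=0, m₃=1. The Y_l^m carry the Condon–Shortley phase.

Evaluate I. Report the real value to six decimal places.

Rules hold: Σm=0, L=6 even, 1≤3≤3.
N = 5·3·7 = 105
Δ = 0!·4!·2!/7! = 1/105
Racah Σ t=0..0: t=0:+1/4 = 1/4
⇒ 3j(2 1 3; 0 0 0)² = 3/35, sgn -1
Racah Σ t=0..0: t=0:+1/6 = 1/6
⇒ 3j(2 1 3; -1 0 1)² = 8/105, sgn +1
4πI² = N·(3j₀)²·(3jₘ)² = 24/35
I = -1·√(0.685714/4π) = -0.23359668

-0.233597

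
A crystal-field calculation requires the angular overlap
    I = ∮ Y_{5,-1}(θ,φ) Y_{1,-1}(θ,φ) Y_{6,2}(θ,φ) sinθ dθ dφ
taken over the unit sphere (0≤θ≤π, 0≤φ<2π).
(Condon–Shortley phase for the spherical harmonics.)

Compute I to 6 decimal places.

Rules hold: Σm=0, L=12 even, 4≤6≤6.
N = 11·3·13 = 429
Δ = 0!·10!·2!/13! = 1/858
Racah Σ t=0..0: t=0:+1/14400 = 1/14400
⇒ 3j(5 1 6; 0 0 0)² = 6/143, sgn +1
Racah Σ t=0..0: t=0:+1/34560 = 1/34560
⇒ 3j(5 1 6; -1 -1 2)² = 14/429, sgn +1
4πI² = N·(3j₀)²·(3jₘ)² = 84/143
I = +1·√(0.587413/4π) = 0.21620548

0.216205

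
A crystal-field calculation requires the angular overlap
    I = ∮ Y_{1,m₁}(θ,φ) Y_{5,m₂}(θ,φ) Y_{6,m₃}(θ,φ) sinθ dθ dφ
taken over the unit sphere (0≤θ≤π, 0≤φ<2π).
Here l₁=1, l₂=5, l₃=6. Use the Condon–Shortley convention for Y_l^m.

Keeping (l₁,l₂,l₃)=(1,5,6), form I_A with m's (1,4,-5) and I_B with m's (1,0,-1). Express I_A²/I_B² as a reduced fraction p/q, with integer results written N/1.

55/21

l's match ⇒ only the (l;m) 3-j factors differ between A and B.
A: triangle coeff Δ(1,5,6) = 1/858; Σ_t [0,0]: t=0:+1/725760 = 1/725760; (3j)²=5/78 [(1 5 6; 1 4 -5)], sign=-1
B: triangle coeff Δ(1,5,6) = 1/858; Σ_t [0,0]: t=0:+1/28800 = 1/28800; (3j)²=7/286 [(1 5 6; 1 0 -1)], sign=-1
I_A²/I_B² = (5/78)/(7/286) = 55/21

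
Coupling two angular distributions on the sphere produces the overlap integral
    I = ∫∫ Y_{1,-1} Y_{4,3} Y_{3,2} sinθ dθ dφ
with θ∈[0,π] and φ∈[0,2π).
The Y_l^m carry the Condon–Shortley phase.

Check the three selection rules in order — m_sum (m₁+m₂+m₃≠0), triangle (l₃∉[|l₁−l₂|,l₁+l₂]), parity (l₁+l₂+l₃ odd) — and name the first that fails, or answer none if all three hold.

Σmᵢ = 4  ✗
l₃∈[|l₁−l₂|,l₁+l₂]=[3,5], have l₃=3
Σlᵢ = 8 ⇒ even

m_sum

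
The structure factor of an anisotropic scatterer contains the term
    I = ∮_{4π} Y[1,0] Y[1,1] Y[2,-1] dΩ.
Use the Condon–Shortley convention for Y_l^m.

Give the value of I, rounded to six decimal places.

Checks pass: Σm=0; 4 even; l₃=2∈[0,2].
(2·1+1)(2·1+1)(2·2+1) = 45
Δ: 0! 2! 2! / 5! → 1/30
sum: t=0:+1/1 = 1/1
3j²(1 1 2; 0 0 0) = Δ·Π!·Σ² = 2/15  (sign +1)
sum: t=0:+1/2 = 1/2
3j²(1 1 2; 0 1 -1) = Δ·Π!·Σ² = 1/10  (sign -1)
combine: 4πI² = 45·2/15·1/10 = 3/5
take √, sign -1: I = -0.21850969

-0.218510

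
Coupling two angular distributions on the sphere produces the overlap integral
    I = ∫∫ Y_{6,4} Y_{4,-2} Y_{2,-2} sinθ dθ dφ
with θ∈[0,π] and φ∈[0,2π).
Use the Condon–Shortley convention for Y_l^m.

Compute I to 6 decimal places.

Checks pass: Σm=0; 12 even; l₃=2∈[2,10].
(2·6+1)(2·4+1)(2·2+1) = 585
Δ: 8! 4! 0! / 13! → 1/6435
sum: t=4:+1/2304 = 1/2304
3j²(6 4 2; 0 0 0) = Δ·Π!·Σ² = 5/143  (sign +1)
sum: t=2:+1/34560 = 1/34560
3j²(6 4 2; 4 -2 -2) = Δ·Π!·Σ² = 14/429  (sign +1)
combine: 4πI² = 585·5/143·14/429 = 1050/1573
take √, sign +1: I = 0.23047581

0.230476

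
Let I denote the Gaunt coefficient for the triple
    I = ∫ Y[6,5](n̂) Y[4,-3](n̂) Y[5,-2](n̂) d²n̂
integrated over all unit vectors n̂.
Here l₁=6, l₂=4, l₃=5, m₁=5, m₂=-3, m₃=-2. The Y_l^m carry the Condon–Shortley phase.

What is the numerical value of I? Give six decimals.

l₁+l₂+l₃=15 is odd: 3j(l;000)=0 ⇒ I=0

0.000000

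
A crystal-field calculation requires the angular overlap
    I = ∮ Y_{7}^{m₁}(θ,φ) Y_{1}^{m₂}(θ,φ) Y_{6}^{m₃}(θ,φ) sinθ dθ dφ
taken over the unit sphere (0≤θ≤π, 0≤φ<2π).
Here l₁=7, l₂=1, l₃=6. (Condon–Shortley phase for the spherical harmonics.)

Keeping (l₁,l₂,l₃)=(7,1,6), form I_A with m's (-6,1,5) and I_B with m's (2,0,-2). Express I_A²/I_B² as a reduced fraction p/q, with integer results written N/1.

26/15

l's match ⇒ only the (l;m) 3-j factors differ between A and B.
A: triangle coeff Δ(7,1,6) = 1/1365; Σ_t [2,2]: t=2:+1/79833600 = 1/79833600; (3j)²=2/35 [(7 1 6; -6 1 5)], sign=-1
B: triangle coeff Δ(7,1,6) = 1/1365; Σ_t [1,1]: t=1:−1/967680 = -1/967680; (3j)²=3/91 [(7 1 6; 2 0 -2)], sign=-1
I_A²/I_B² = (2/35)/(3/91) = 26/15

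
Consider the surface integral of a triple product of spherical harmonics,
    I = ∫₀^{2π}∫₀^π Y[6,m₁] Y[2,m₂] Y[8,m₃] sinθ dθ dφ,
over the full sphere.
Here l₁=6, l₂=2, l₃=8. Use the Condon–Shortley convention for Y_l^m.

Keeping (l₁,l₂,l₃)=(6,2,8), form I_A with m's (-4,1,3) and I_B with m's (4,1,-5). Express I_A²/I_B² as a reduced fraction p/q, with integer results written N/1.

5/39

l's match ⇒ only the (l;m) 3-j factors differ between A and B.
A: triangle coeff Δ(6,2,8) = 1/30940; Σ_t [0,0]: t=0:+1/43545600 = 1/43545600; (3j)²=11/3094 [(6 2 8; -4 1 3)], sign=-1
B: triangle coeff Δ(6,2,8) = 1/30940; Σ_t [0,0]: t=0:+1/43545600 = 1/43545600; (3j)²=33/1190 [(6 2 8; 4 1 -5)], sign=-1
I_A²/I_B² = (11/3094)/(33/1190) = 5/39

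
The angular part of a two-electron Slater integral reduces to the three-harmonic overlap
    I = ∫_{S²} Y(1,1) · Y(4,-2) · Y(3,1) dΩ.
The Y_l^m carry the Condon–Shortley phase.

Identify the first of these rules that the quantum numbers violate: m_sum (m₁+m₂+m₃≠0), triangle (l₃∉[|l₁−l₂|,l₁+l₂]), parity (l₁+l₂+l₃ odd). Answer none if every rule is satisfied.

Σmᵢ = 0  ✓
l₃∈[|l₁−l₂|,l₁+l₂]=[3,5], have l₃=3  ✓
Σlᵢ = 8 ⇒ even  ✓

none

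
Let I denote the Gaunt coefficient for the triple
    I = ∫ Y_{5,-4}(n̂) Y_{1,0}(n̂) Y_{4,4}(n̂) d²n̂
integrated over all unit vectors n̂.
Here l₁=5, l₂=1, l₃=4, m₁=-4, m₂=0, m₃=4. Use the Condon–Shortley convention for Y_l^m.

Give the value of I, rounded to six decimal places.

m-sum 0 ✓  L=10 even ✓  4≤4≤6 ✓
Π(2lᵢ+1) = 11×3×9 = 297
triangle coeff Δ(5,1,4) = 1/495
Σ_t [1,1]: t=1:−1/576 = -1/576
(3j)²=5/99 [(5 1 4; 0 0 0)], sign=-1
Σ_t [1,1]: t=1:−1/40320 = -1/40320
(3j)²=1/55 [(5 1 4; -4 0 4)], sign=-1
⇒ 4πI² = 3/11
I = (+1)√(3/11/(4π)) = 0.14731920

0.147319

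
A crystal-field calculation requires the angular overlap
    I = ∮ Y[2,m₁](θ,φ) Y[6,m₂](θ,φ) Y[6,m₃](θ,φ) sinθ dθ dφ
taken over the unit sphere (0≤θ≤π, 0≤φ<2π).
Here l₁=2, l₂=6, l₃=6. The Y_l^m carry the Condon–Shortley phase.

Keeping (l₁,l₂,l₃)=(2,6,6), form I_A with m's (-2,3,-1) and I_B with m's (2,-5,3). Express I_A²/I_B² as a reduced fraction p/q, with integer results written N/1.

Shared (l₁,l₂,l₃)=(2,6,6): N and (l;000)² cancel in I_A²/I_B².
A: Δ = 2!·2!·10!/15! = 1/90090; Racah Σ t=2..2: t=2:+1/120960 = 1/120960; ⇒ 3j(2 6 6; -2 3 -1)² = 24/1001, sgn -1
B: Δ = 2!·2!·10!/15! = 1/90090; Racah Σ t=0..0: t=0:+1/1451520 = 1/1451520; ⇒ 3j(2 6 6; 2 -5 3)² = 1/91, sgn -1
I_A²/I_B² = (24/1001)/(1/91) = 24/11

24/11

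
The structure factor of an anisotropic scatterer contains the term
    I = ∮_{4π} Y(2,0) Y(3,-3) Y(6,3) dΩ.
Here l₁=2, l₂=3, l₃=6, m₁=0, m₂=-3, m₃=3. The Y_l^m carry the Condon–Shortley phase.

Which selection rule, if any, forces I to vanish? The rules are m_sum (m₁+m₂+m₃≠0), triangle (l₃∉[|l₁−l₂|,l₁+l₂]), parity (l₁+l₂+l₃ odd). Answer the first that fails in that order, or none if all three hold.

m₁+m₂+m₃ = 0 − 3 + 3 = 0  ✓
triangle: |2−3|=1 ≤ l₃=6 ≤ 2+3=5  ✗
parity: l₁+l₂+l₃ = 11 is odd

triangle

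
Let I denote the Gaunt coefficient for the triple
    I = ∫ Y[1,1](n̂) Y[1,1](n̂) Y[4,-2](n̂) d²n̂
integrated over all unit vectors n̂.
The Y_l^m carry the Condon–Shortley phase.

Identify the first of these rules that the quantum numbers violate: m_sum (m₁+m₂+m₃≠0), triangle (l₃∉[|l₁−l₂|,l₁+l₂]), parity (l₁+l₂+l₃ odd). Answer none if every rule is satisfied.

triangle

azimuthal sum: 1 + 1 − 2 = 0  ✓
0 ≤ 4 ≤ 2 (triangle on l)  ✗
L = 1 + 1 + 4 = 6 (even)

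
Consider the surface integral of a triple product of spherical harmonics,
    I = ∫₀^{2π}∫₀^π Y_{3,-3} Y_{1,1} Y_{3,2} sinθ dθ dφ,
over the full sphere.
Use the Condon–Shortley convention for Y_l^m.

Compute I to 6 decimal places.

0.000000

L=7 odd ⇒ parity kills the (l;000) factor ⇒ I = 0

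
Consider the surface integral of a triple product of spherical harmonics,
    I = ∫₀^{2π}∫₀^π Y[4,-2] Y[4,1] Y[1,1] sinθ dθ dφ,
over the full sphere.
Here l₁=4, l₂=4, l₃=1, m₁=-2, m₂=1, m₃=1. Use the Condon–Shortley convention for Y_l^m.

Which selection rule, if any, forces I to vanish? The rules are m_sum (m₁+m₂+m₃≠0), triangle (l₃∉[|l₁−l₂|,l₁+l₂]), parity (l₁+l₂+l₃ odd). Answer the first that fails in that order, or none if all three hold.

Σmᵢ = 0  ✓
l₃∈[|l₁−l₂|,l₁+l₂]=[0,8], have l₃=1  ✓
Σlᵢ = 9 ⇒ odd  ✗

parity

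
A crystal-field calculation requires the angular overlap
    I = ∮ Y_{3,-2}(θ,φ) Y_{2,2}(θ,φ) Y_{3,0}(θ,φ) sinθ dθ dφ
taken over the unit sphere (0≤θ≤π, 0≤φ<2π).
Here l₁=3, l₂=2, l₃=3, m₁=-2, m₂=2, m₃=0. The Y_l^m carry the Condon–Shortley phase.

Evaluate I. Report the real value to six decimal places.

Rules hold: Σm=0, L=8 even, 1≤3≤5.
N = 7·5·7 = 245
Δ = 2!·4!·2!/9! = 1/3780
Racah Σ t=0..2: t=0:+1/24 t=1:−1/4 t=2:+1/24 = -1/6
⇒ 3j(3 2 3; 0 0 0)² = 4/105, sgn +1
Racah Σ t=2..2: t=2:+1/24 = 1/24
⇒ 3j(3 2 3; -2 2 0)² = 1/21, sgn -1
4πI² = N·(3j₀)²·(3jₘ)² = 4/9
I = -1·√(0.444444/4π) = -0.18806319

-0.188063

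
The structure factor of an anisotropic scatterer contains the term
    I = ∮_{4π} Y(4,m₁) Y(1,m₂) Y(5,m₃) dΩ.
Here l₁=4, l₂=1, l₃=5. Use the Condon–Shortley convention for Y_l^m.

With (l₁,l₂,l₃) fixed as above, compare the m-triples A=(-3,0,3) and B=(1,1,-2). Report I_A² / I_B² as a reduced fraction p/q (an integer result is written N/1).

16/21

Same 4,1,5: normalisation and zero-m 3j drop out of the ratio.
A: Δ: 0! 8! 2! / 11! → 1/495; sum: t=0:+1/5040 = 1/5040; 3j²(4 1 5; -3 0 3) = Δ·Π!·Σ² = 16/495  (sign +1)
B: Δ: 0! 8! 2! / 11! → 1/495; sum: t=0:+1/1440 = 1/1440; 3j²(4 1 5; 1 1 -2) = Δ·Π!·Σ² = 7/165  (sign -1)
I_A²/I_B² = (16/495)/(7/165) = 16/21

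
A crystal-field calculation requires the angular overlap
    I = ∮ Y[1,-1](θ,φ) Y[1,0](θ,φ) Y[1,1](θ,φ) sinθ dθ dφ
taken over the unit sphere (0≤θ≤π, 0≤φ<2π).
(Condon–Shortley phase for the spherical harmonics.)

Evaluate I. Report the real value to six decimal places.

Σlᵢ=3 odd — θ-integrand is odd under cosθ→−cosθ; I=0

0.000000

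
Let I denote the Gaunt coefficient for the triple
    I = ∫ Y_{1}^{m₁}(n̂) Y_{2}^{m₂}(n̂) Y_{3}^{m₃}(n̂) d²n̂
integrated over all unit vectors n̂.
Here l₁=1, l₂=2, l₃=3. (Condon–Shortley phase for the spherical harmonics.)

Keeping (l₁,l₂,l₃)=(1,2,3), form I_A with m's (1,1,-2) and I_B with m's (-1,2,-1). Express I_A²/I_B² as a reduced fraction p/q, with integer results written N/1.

10/1

Same 1,2,3: normalisation and zero-m 3j drop out of the ratio.
A: Δ: 0! 2! 4! / 7! → 1/105; sum: t=0:+1/12 = 1/12; 3j²(1 2 3; 1 1 -2) = Δ·Π!·Σ² = 2/21  (sign -1)
B: Δ: 0! 2! 4! / 7! → 1/105; sum: t=0:+1/48 = 1/48; 3j²(1 2 3; -1 2 -1) = Δ·Π!·Σ² = 1/105  (sign +1)
I_A²/I_B² = (2/21)/(1/105) = 10/1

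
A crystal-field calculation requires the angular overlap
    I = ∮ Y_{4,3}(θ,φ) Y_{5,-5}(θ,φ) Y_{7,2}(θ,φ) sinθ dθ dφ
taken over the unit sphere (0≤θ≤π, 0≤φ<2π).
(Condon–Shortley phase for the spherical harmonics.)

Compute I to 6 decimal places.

-0.045821

Checks pass: Σm=0; 16 even; l₃=7∈[1,9].
(2·4+1)(2·5+1)(2·7+1) = 1485
Δ: 2! 6! 8! / 17! → 1/6126120
sum: t=0:+1/69120 t=1:−1/20736 t=2:+1/69120 = -1/51840
3j²(4 5 7; 0 0 0) = Δ·Π!·Σ² = 280/21879  (sign +1)
sum: t=0:+1/9676800 = 1/9676800
3j²(4 5 7; 3 -5 2) = Δ·Π!·Σ² = 27/19448  (sign -1)
combine: 4πI² = 1485·280/21879·27/19448 = 14175/537251
take √, sign -1: I = -0.04582136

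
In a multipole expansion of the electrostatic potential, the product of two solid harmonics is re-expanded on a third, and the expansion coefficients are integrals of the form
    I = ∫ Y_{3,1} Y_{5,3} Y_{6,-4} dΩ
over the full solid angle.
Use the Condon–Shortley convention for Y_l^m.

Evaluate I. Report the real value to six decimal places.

0.113950

Checks pass: Σm=0; 14 even; l₃=6∈[2,8].
(2·3+1)(2·5+1)(2·6+1) = 1001
Δ: 2! 4! 8! / 15! → 1/675675
sum: t=0:+1/8640 t=1:−1/2304 t=2:+1/8640 = -7/34560
3j²(3 5 6; 0 0 0) = Δ·Π!·Σ² = 7/429  (sign -1)
sum: t=0:+1/322560 t=1:−1/30240 t=2:+1/69120 = -1/64512
3j²(3 5 6; 1 3 -4) = Δ·Π!·Σ² = 10/1001  (sign -1)
combine: 4πI² = 1001·7/429·10/1001 = 70/429
take √, sign +1: I = 0.11395029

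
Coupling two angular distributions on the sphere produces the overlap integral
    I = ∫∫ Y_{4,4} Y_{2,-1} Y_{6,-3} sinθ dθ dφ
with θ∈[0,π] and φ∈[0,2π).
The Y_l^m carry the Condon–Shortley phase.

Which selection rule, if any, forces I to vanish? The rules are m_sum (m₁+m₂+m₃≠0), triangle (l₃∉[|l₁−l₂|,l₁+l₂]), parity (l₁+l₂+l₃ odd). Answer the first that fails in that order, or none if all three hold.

Σmᵢ = 0  ✓
l₃∈[|l₁−l₂|,l₁+l₂]=[2,6], have l₃=6  ✓
Σlᵢ = 12 ⇒ even  ✓

none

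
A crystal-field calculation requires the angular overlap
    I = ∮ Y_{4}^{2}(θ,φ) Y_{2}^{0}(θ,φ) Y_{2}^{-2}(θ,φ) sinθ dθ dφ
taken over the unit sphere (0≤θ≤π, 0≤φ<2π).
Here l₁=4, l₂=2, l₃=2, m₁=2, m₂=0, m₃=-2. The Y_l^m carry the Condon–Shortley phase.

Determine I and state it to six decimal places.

0.156078

m-sum 0 ✓  L=8 even ✓  2≤2≤6 ✓
Π(2lᵢ+1) = 9×5×5 = 225
triangle coeff Δ(4,2,2) = 1/630
Σ_t [2,2]: t=2:+1/16 = 1/16
(3j)²=2/35 [(4 2 2; 0 0 0)], sign=+1
Σ_t [2,2]: t=2:+1/96 = 1/96
(3j)²=1/42 [(4 2 2; 2 0 -2)], sign=+1
⇒ 4πI² = 15/49
I = (+1)√(15/49/(4π)) = 0.15607835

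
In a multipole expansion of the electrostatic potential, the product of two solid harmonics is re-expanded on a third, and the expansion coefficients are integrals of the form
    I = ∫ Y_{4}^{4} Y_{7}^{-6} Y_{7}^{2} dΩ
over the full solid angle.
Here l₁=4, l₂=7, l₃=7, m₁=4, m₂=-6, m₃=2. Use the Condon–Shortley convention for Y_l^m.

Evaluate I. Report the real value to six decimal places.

0.082491

Checks pass: Σm=0; 18 even; l₃=7∈[3,11].
(2·4+1)(2·7+1)(2·7+1) = 2025
Δ: 4! 4! 10! / 19! → 1/58198140
sum: t=0:+1/17418240 t=1:−1/622080 t=2:+1/230400 t=3:−1/622080 t=4:+1/17418240 = 1/806400
3j²(4 7 7; 0 0 0) = Δ·Π!·Σ² = 2268/230945  (sign -1)
sum: t=0:+1/209018880 = 1/209018880
3j²(4 7 7; 4 -6 2) = Δ·Π!·Σ² = 25/5814  (sign -1)
combine: 4πI² = 2025·2268/230945·25/5814 = 1275750/14919047
take √, sign +1: I = 0.08249114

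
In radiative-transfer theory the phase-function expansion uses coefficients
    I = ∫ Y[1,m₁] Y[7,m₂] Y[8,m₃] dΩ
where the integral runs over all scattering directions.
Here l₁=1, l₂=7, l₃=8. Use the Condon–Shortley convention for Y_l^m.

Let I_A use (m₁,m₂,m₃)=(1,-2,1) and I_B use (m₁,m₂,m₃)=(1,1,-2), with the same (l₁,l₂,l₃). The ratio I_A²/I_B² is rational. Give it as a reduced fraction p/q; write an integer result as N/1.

l's match ⇒ only the (l;m) 3-j factors differ between A and B.
A: triangle coeff Δ(1,7,8) = 1/2040; Σ_t [0,0]: t=0:+1/87091200 = 1/87091200; (3j)²=7/680 [(1 7 8; 1 -2 1)], sign=-1
B: triangle coeff Δ(1,7,8) = 1/2040; Σ_t [0,0]: t=0:+1/58060800 = 1/58060800; (3j)²=3/136 [(1 7 8; 1 1 -2)], sign=+1
I_A²/I_B² = (7/680)/(3/136) = 7/15

7/15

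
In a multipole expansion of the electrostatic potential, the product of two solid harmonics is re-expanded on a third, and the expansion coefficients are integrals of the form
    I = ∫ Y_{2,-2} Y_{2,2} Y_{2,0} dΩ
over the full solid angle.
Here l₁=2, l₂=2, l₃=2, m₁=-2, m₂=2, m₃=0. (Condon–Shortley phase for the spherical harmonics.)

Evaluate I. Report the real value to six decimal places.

Checks pass: Σm=0; 6 even; l₃=2∈[0,4].
(2·2+1)(2·2+1)(2·2+1) = 125
Δ: 2! 2! 2! / 7! → 1/630
sum: t=0:+1/8 t=1:−1/1 t=2:+1/8 = -3/4
3j²(2 2 2; 0 0 0) = Δ·Π!·Σ² = 2/35  (sign -1)
sum: t=2:+1/8 = 1/8
3j²(2 2 2; -2 2 0) = Δ·Π!·Σ² = 2/35  (sign +1)
combine: 4πI² = 125·2/35·2/35 = 20/49
take √, sign -1: I = -0.18022375

-0.180224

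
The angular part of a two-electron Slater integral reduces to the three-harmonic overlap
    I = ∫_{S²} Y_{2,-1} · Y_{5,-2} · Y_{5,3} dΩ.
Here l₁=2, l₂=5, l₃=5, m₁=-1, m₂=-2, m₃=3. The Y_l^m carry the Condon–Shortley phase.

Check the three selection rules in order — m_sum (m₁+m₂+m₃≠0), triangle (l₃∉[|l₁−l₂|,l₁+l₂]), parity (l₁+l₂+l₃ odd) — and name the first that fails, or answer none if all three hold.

m₁+m₂+m₃ = -1 − 2 + 3 = 0  ✓
triangle: |2−5|=3 ≤ l₃=5 ≤ 2+5=7  ✓
parity: l₁+l₂+l₃ = 12 is even  ✓

none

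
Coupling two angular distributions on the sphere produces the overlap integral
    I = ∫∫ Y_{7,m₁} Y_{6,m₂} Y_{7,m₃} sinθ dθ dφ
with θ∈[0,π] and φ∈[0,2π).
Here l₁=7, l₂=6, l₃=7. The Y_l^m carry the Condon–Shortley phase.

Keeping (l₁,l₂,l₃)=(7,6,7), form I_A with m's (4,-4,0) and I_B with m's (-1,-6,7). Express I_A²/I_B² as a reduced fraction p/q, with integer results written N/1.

12/143

Shared (l₁,l₂,l₃)=(7,6,7): N and (l;000)² cancel in I_A²/I_B².
A: Δ = 6!·8!·6!/21! = 1/2444321880; Racah Σ t=0..2: t=0:+1/24883200 t=1:−1/20736000 t=2:+1/174182400 = -1/435456000; ⇒ 3j(7 6 7; 4 -4 0)² = 2/20995, sgn +1
B: Δ = 6!·8!·6!/21! = 1/2444321880; Racah Σ t=0..0: t=0:+1/20901888000 = 1/20901888000; ⇒ 3j(7 6 7; -1 -6 7)² = 11/9690, sgn +1
I_A²/I_B² = (2/20995)/(11/9690) = 12/143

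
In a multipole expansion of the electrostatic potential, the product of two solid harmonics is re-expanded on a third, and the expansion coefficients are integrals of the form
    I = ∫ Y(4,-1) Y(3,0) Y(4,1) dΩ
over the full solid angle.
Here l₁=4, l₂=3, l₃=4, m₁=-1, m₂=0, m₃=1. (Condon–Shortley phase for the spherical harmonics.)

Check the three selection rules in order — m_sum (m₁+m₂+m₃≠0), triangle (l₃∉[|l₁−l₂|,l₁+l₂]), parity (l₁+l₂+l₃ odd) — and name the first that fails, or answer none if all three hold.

azimuthal sum: -1 + 0 + 1 = 0  ✓
1 ≤ 4 ≤ 7 (triangle on l)  ✓
L = 4 + 3 + 4 = 11 (odd)  ✗

parity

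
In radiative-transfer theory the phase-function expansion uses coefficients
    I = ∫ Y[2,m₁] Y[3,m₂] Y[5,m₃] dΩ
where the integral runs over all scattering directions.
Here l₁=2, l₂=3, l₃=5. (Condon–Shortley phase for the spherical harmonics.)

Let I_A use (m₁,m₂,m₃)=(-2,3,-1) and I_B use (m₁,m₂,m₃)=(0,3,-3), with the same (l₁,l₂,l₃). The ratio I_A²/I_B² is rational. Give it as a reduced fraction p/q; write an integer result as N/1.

Shared (l₁,l₂,l₃)=(2,3,5): N and (l;000)² cancel in I_A²/I_B².
A: Δ = 0!·4!·6!/11! = 1/2310; Racah Σ t=0..0: t=0:+1/17280 = 1/17280; ⇒ 3j(2 3 5; -2 3 -1)² = 1/2310, sgn +1
B: Δ = 0!·4!·6!/11! = 1/2310; Racah Σ t=0..0: t=0:+1/2880 = 1/2880; ⇒ 3j(2 3 5; 0 3 -3)² = 2/165, sgn +1
I_A²/I_B² = (1/2310)/(2/165) = 1/28

1/28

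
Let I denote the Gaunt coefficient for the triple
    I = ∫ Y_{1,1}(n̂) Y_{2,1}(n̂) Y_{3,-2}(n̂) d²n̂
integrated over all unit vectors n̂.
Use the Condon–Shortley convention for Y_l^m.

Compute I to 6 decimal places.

Rules hold: Σm=0, L=6 even, 1≤3≤3.
N = 3·5·7 = 105
Δ = 0!·2!·4!/7! = 1/105
Racah Σ t=0..0: t=0:+1/4 = 1/4
⇒ 3j(1 2 3; 0 0 0)² = 3/35, sgn -1
Racah Σ t=0..0: t=0:+1/12 = 1/12
⇒ 3j(1 2 3; 1 1 -2)² = 2/21, sgn -1
4πI² = N·(3j₀)²·(3jₘ)² = 6/7
I = +1·√(0.857143/4π) = 0.26116903

0.261169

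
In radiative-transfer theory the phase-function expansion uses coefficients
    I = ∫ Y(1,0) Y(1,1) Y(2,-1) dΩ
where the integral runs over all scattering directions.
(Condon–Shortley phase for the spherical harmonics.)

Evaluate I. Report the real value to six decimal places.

Rules hold: Σm=0, L=4 even, 0≤2≤2.
N = 3·3·5 = 45
Δ = 0!·2!·2!/5! = 1/30
Racah Σ t=0..0: t=0:+1/1 = 1/1
⇒ 3j(1 1 2; 0 0 0)² = 2/15, sgn +1
Racah Σ t=0..0: t=0:+1/2 = 1/2
⇒ 3j(1 1 2; 0 1 -1)² = 1/10, sgn -1
4πI² = N·(3j₀)²·(3jₘ)² = 3/5
I = -1·√(0.6/4π) = -0.21850969

-0.218510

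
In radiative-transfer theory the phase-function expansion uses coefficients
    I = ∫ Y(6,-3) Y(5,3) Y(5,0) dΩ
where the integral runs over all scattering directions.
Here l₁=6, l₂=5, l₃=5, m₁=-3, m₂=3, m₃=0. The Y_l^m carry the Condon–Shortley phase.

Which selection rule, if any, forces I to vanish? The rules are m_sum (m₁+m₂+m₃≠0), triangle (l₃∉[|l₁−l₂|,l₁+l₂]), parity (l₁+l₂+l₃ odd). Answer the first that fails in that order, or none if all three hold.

none

Σmᵢ = 0  ✓
l₃∈[|l₁−l₂|,l₁+l₂]=[1,11], have l₃=5  ✓
Σlᵢ = 16 ⇒ even  ✓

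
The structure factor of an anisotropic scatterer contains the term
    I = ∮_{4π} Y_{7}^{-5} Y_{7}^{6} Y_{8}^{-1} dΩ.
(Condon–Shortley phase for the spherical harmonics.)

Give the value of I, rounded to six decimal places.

0.143295

m-sum 0 ✓  L=22 even ✓  0≤8≤14 ✓
Π(2lᵢ+1) = 15×15×17 = 3825
triangle coeff Δ(7,7,8) = 1/22086194130
Σ_t [0,6]: t=0:+1/18289152000 t=1:−1/248832000 t=2:+1/24883200 t=3:−1/11943936 t=4:+1/24883200 t=5:−1/248832000 t=6:+1/18289152000 = -11/975421440
(3j)²=1750/289731 [(7 7 8; 0 0 0)], sign=-1
Σ_t [5,6]: t=5:−1/24385536000 t=6:+1/5225472000 = 11/73156608000
(3j)²=2904/260015 [(7 7 8; -5 6 -1)], sign=-1
⇒ 4πI² = 10890000/42204149
I = (+1)√(10890000/42204149/(4π)) = 0.14329513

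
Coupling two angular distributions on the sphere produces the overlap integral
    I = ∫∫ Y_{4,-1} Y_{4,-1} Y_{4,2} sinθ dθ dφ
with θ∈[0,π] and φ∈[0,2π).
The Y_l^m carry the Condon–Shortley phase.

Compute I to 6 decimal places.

0.144370

Checks pass: Σm=0; 12 even; l₃=4∈[0,8].
(2·4+1)(2·4+1)(2·4+1) = 729
Δ: 4! 4! 4! / 13! → 1/450450
sum: t=0:+1/13824 t=1:−1/216 t=2:+1/64 t=3:−1/216 t=4:+1/13824 = 5/768
3j²(4 4 4; 0 0 0) = Δ·Π!·Σ² = 18/1001  (sign +1)
sum: t=1:−1/576 t=2:+1/144 t=3:−1/576 = 1/288
3j²(4 4 4; -1 -1 2) = Δ·Π!·Σ² = 20/1001  (sign +1)
combine: 4πI² = 729·18/1001·20/1001 = 262440/1002001
take √, sign +1: I = 0.14436968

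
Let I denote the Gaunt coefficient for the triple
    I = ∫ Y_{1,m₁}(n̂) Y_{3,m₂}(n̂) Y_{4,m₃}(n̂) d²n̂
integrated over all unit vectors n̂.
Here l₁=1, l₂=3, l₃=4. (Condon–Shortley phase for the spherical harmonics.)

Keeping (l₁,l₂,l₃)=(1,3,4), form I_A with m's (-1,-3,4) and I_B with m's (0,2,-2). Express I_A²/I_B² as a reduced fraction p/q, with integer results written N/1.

Same 1,3,4: normalisation and zero-m 3j drop out of the ratio.
A: Δ: 0! 2! 6! / 9! → 1/252; sum: t=0:+1/1440 = 1/1440; 3j²(1 3 4; -1 -3 4) = Δ·Π!·Σ² = 1/9  (sign +1)
B: Δ: 0! 2! 6! / 9! → 1/252; sum: t=0:+1/120 = 1/120; 3j²(1 3 4; 0 2 -2) = Δ·Π!·Σ² = 1/21  (sign +1)
I_A²/I_B² = (1/9)/(1/21) = 7/3

7/3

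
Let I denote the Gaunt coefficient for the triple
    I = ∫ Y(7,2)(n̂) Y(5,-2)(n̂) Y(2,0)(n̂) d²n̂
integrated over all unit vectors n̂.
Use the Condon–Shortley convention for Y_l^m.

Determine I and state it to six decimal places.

Rules hold: Σm=0, L=14 even, 2≤2≤12.
N = 15·11·5 = 825
Δ = 10!·4!·0!/15! = 1/15015
Racah Σ t=5..5: t=5:−1/57600 = -1/57600
⇒ 3j(7 5 2; 0 0 0)² = 21/715, sgn -1
Racah Σ t=3..3: t=3:−1/120960 = -1/120960
⇒ 3j(7 5 2; 2 -2 0)² = 24/1001, sgn -1
4πI² = N·(3j₀)²·(3jₘ)² = 1080/1859
I = +1·√(0.580958/4π) = 0.21501425

0.215014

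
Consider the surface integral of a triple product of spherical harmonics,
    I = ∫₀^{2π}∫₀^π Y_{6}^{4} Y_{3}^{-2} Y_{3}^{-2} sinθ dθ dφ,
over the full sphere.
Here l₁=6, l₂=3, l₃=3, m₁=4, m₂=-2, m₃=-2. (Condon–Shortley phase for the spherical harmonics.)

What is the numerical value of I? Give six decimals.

Rules hold: Σm=0, L=12 even, 3≤3≤9.
N = 13·7·7 = 637
Δ = 6!·6!·0!/13! = 1/12012
Racah Σ t=3..3: t=3:−1/1296 = -1/1296
⇒ 3j(6 3 3; 0 0 0)² = 100/3003, sgn +1
Racah Σ t=1..1: t=1:−1/14400 = -1/14400
⇒ 3j(6 3 3; 4 -2 -2)² = 6/143, sgn +1
4πI² = N·(3j₀)²·(3jₘ)² = 1400/1573
I = +1·√(0.890019/4π) = 0.26613055

0.266131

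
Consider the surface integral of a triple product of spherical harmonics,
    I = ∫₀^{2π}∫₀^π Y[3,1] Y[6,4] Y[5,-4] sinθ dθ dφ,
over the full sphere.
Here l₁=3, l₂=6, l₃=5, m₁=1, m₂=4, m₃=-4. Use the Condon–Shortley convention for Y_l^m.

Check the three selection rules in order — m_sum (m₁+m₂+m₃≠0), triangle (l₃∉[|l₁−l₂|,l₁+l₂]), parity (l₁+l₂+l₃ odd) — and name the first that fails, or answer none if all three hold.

Σmᵢ = 1  ✗
l₃∈[|l₁−l₂|,l₁+l₂]=[3,9], have l₃=5
Σlᵢ = 14 ⇒ even

m_sum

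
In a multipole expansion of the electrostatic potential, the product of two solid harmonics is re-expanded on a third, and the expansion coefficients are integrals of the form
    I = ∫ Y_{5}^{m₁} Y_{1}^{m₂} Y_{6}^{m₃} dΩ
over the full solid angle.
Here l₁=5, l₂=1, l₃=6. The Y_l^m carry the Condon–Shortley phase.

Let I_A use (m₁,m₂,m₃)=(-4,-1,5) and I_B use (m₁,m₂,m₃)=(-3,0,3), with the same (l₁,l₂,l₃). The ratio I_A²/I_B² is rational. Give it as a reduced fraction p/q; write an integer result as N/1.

l's match ⇒ only the (l;m) 3-j factors differ between A and B.
A: triangle coeff Δ(5,1,6) = 1/858; Σ_t [0,0]: t=0:+1/725760 = 1/725760; (3j)²=5/78 [(5 1 6; -4 -1 5)], sign=-1
B: triangle coeff Δ(5,1,6) = 1/858; Σ_t [0,0]: t=0:+1/80640 = 1/80640; (3j)²=9/286 [(5 1 6; -3 0 3)], sign=-1
I_A²/I_B² = (5/78)/(9/286) = 55/27

55/27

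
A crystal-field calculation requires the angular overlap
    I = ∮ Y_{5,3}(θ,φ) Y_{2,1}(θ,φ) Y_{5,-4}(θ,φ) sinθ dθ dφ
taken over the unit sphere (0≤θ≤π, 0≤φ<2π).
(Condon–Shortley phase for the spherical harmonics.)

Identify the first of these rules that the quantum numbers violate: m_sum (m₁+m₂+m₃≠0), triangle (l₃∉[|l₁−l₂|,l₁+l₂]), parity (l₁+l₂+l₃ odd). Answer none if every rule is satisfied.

none

m₁+m₂+m₃ = 3 + 1 − 4 = 0  ✓
triangle: |5−2|=3 ≤ l₃=5 ≤ 5+2=7  ✓
parity: l₁+l₂+l₃ = 12 is even  ✓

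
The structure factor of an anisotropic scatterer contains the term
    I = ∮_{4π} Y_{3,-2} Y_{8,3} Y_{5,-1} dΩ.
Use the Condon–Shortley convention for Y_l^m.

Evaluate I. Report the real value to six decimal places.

-0.201784

Checks pass: Σm=0; 16 even; l₃=5∈[5,11].
(2·3+1)(2·8+1)(2·5+1) = 1309
Δ: 6! 0! 10! / 17! → 1/136136
sum: t=3:−1/518400 = -1/518400
3j²(3 8 5; 0 0 0) = Δ·Π!·Σ² = 56/2431  (sign +1)
sum: t=5:−1/2073600 = -1/2073600
3j²(3 8 5; -2 3 -1) = Δ·Π!·Σ² = 15/884  (sign -1)
combine: 4πI² = 1309·56/2431·15/884 = 1470/2873
take √, sign -1: I = -0.20178363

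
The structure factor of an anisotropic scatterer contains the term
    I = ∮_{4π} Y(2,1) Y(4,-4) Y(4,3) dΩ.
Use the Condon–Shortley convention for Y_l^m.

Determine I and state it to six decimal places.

0.198645

Checks pass: Σm=0; 10 even; l₃=4∈[2,6].
(2·2+1)(2·4+1)(2·4+1) = 405
Δ: 2! 2! 6! / 11! → 1/13860
sum: t=0:+1/192 t=1:−1/36 t=2:+1/192 = -5/288
3j²(2 4 4; 0 0 0) = Δ·Π!·Σ² = 20/693  (sign -1)
sum: t=0:+1/1440 = 1/1440
3j²(2 4 4; 1 -4 3) = Δ·Π!·Σ² = 7/165  (sign -1)
combine: 4πI² = 405·20/693·7/165 = 60/121
take √, sign +1: I = 0.19864517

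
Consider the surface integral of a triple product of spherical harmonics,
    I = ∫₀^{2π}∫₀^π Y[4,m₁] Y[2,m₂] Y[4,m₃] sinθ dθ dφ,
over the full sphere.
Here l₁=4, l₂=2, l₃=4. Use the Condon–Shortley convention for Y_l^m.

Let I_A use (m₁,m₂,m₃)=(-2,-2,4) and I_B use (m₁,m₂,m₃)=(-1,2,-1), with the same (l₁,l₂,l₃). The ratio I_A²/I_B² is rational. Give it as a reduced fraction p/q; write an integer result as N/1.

l's match ⇒ only the (l;m) 3-j factors differ between A and B.
A: triangle coeff Δ(4,2,4) = 1/13860; Σ_t [0,0]: t=0:+1/2880 = 1/2880; (3j)²=2/165 [(4 2 4; -2 -2 4)], sign=+1
B: triangle coeff Δ(4,2,4) = 1/13860; Σ_t [2,2]: t=2:+1/144 = 1/144; (3j)²=10/231 [(4 2 4; -1 2 -1)], sign=-1
I_A²/I_B² = (2/165)/(10/231) = 7/25

7/25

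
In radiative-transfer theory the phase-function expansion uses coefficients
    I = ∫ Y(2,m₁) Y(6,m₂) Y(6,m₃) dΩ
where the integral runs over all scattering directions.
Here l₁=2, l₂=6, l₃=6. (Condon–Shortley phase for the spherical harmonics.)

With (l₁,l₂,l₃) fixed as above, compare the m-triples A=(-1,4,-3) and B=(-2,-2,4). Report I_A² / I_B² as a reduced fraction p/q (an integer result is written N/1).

l's match ⇒ only the (l;m) 3-j factors differ between A and B.
A: triangle coeff Δ(2,6,6) = 1/90090; Σ_t [1,2]: t=1:−1/725760 t=2:+1/161280 = 1/207360; (3j)²=7/286 [(2 6 6; -1 4 -3)], sign=-1
B: triangle coeff Δ(2,6,6) = 1/90090; Σ_t [2,2]: t=2:+1/322560 = 1/322560; (3j)²=18/1001 [(2 6 6; -2 -2 4)], sign=+1
I_A²/I_B² = (7/286)/(18/1001) = 49/36

49/36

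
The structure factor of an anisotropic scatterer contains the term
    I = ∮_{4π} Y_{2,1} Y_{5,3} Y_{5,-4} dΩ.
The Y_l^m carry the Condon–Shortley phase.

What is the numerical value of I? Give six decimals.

0.196098

Rules hold: Σm=0, L=12 even, 3≤5≤7.
N = 5·11·11 = 605
Δ = 2!·2!·8!/13! = 1/38610
Racah Σ t=0..2: t=0:+1/2880 t=1:−1/576 t=2:+1/2880 = -1/960
⇒ 3j(2 5 5; 0 0 0)² = 10/429, sgn +1
Racah Σ t=0..1: t=0:+1/80640 t=1:−1/10080 = -1/11520
⇒ 3j(2 5 5; 1 3 -4)² = 49/1430, sgn +1
4πI² = N·(3j₀)²·(3jₘ)² = 245/507
I = +1·√(0.483235/4π) = 0.19609844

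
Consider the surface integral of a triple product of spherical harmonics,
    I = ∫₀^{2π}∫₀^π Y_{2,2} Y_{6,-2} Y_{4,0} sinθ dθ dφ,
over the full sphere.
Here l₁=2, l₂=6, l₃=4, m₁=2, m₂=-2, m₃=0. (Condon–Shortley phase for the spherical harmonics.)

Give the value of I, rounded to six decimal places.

0.133065

Rules hold: Σm=0, L=12 even, 4≤4≤8.
N = 5·13·9 = 585
Δ = 4!·0!·8!/13! = 1/6435
Racah Σ t=2..2: t=2:+1/2304 = 1/2304
⇒ 3j(2 6 4; 0 0 0)² = 5/143, sgn +1
Racah Σ t=0..0: t=0:+1/13824 = 1/13824
⇒ 3j(2 6 4; 2 -2 0)² = 14/1287, sgn +1
4πI² = N·(3j₀)²·(3jₘ)² = 350/1573
I = +1·√(0.222505/4π) = 0.13306527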